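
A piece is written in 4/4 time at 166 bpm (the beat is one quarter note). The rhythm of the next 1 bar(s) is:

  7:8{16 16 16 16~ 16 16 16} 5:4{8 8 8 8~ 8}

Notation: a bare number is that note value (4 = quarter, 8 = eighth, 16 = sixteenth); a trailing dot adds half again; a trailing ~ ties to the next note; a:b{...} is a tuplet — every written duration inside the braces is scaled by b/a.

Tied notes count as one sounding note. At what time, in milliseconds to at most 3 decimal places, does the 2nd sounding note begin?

note 2 onset = 2/7b = 103.27ms

1. 0.0ms @ 0 + 103.27ms (2/7)
2. 103.27ms @ 2/7 + 103.27ms (2/7)
3. 206.54ms @ 4/7 + 103.27ms (2/7)
4. 309.811ms @ 6/7 + 206.54ms (4/7)
5. 516.351ms @ 10/7 + 103.27ms (2/7)
6. 619.621ms @ 12/7 + 103.27ms (2/7)
7. 722.892ms @ 2 + 144.578ms (2/5)
8. 867.47ms @ 12/5 + 144.578ms (2/5)
9. 1012.048ms @ 14/5 + 144.578ms (2/5)
10. 1156.627ms @ 16/5 + 289.157ms (4/5)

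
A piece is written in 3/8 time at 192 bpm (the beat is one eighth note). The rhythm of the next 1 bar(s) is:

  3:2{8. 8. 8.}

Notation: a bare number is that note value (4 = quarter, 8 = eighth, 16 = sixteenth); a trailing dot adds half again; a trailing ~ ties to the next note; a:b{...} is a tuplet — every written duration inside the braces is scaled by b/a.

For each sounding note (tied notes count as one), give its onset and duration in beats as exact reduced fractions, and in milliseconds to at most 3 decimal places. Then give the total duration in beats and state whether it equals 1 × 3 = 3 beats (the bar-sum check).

1) 0.0ms=0b +312.5ms=1b
2) 312.5ms=1b +312.5ms=1b
3) 625.0ms=2b +312.5ms=1b
Σ=3b of 3 (192bpm 3/8) — PASS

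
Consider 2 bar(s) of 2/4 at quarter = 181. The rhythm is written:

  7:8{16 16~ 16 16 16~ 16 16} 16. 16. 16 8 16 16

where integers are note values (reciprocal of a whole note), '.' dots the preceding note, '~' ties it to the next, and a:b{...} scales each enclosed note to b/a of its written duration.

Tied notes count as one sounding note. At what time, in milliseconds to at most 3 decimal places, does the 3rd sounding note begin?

1. 0.0ms @ 0 + 94.712ms (2/7)
2. 94.712ms @ 2/7 + 189.424ms (4/7)
3. 284.136ms @ 6/7 + 94.712ms (2/7)
4. 378.848ms @ 8/7 + 189.424ms (4/7)
5. 568.272ms @ 12/7 + 94.712ms (2/7)
6. 662.983ms @ 2 + 124.309ms (3/8)
7. 787.293ms @ 19/8 + 124.309ms (3/8)
8. 911.602ms @ 11/4 + 82.873ms (1/4)
9. 994.475ms @ 3 + 165.746ms (1/2)
10. 1160.221ms @ 7/2 + 82.873ms (1/4)
11. 1243.094ms @ 15/4 + 82.873ms (1/4)

note 3 onset = 6/7b = 284.136ms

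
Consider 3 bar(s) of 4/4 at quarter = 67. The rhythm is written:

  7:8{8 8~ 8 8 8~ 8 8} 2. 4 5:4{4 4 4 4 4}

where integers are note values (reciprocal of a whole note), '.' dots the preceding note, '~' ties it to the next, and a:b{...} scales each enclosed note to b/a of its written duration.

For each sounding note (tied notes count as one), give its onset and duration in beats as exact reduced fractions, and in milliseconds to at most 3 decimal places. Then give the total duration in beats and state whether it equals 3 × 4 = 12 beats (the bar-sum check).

1) 0.0ms=0b +511.727ms=4/7b
2) 511.727ms=4/7b +1023.454ms=8/7b
3) 1535.181ms=12/7b +511.727ms=4/7b
4) 2046.908ms=16/7b +1023.454ms=8/7b
5) 3070.362ms=24/7b +511.727ms=4/7b
6) 3582.09ms=4b +2686.567ms=3b
7) 6268.657ms=7b +895.522ms=1b
8) 7164.179ms=8b +716.418ms=4/5b
9) 7880.597ms=44/5b +716.418ms=4/5b
10) 8597.015ms=48/5b +716.418ms=4/5b
11) 9313.433ms=52/5b +716.418ms=4/5b
12) 10029.851ms=56/5b +716.418ms=4/5b
Σ=12b of 12 (67bpm 4/4) — PASS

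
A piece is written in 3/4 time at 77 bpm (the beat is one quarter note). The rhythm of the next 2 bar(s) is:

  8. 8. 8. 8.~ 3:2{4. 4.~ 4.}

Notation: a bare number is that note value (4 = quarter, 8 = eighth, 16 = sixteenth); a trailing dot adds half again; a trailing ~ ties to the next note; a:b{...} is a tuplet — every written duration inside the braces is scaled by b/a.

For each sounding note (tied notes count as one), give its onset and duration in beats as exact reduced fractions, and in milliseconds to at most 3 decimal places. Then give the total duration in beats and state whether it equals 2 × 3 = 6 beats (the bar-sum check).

1) 0.0ms=0b +584.416ms=3/4b
2) 584.416ms=3/4b +584.416ms=3/4b
3) 1168.831ms=3/2b +584.416ms=3/4b
4) 1753.247ms=9/4b +1363.636ms=7/4b
5) 3116.883ms=4b +1558.442ms=2b
Σ=6b of 6 (77bpm 3/4) — PASS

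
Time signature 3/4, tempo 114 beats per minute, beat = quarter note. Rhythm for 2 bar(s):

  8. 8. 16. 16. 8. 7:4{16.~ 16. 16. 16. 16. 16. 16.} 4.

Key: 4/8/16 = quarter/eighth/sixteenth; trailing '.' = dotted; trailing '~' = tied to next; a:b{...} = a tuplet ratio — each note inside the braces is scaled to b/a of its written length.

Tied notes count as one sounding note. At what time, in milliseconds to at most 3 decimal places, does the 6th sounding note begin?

1. 0.0ms @ 0 + 394.737ms (3/4)
2. 394.737ms @ 3/4 + 394.737ms (3/4)
3. 789.474ms @ 3/2 + 197.368ms (3/8)
4. 986.842ms @ 15/8 + 197.368ms (3/8)
5. 1184.211ms @ 9/4 + 394.737ms (3/4)
6. 1578.947ms @ 3 + 225.564ms (3/7)
7. 1804.511ms @ 24/7 + 112.782ms (3/14)
8. 1917.293ms @ 51/14 + 112.782ms (3/14)
9. 2030.075ms @ 27/7 + 112.782ms (3/14)
10. 2142.857ms @ 57/14 + 112.782ms (3/14)
11. 2255.639ms @ 30/7 + 112.782ms (3/14)
12. 2368.421ms @ 9/2 + 789.474ms (3/2)

note 6 onset = 3b = 1578.947ms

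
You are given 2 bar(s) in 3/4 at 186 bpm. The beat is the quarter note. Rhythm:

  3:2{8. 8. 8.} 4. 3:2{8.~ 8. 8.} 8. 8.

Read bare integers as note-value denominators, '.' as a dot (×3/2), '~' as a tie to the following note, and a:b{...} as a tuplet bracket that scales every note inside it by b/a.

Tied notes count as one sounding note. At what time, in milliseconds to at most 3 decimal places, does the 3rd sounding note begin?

note 3 onset = 1b = 322.581ms

1. 0.0ms @ 0 + 161.29ms (1/2)
2. 161.29ms @ 1/2 + 161.29ms (1/2)
3. 322.581ms @ 1 + 161.29ms (1/2)
4. 483.871ms @ 3/2 + 483.871ms (3/2)
5. 967.742ms @ 3 + 322.581ms (1)
6. 1290.323ms @ 4 + 161.29ms (1/2)
7. 1451.613ms @ 9/2 + 241.935ms (3/4)
8. 1693.548ms @ 21/4 + 241.935ms (3/4)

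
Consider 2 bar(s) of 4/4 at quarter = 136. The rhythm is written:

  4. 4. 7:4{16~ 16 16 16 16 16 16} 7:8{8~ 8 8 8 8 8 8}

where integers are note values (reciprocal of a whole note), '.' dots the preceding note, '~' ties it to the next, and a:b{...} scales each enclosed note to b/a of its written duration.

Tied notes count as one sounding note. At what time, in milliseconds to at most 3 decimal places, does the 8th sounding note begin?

1. 0.0ms @ 0 + 661.765ms (3/2)
2. 661.765ms @ 3/2 + 661.765ms (3/2)
3. 1323.529ms @ 3 + 126.05ms (2/7)
4. 1449.58ms @ 23/7 + 63.025ms (1/7)
5. 1512.605ms @ 24/7 + 63.025ms (1/7)
6. 1575.63ms @ 25/7 + 63.025ms (1/7)
7. 1638.655ms @ 26/7 + 63.025ms (1/7)
8. 1701.681ms @ 27/7 + 63.025ms (1/7)
9. 1764.706ms @ 4 + 504.202ms (8/7)
10. 2268.908ms @ 36/7 + 252.101ms (4/7)
11. 2521.008ms @ 40/7 + 252.101ms (4/7)
12. 2773.109ms @ 44/7 + 252.101ms (4/7)
13. 3025.21ms @ 48/7 + 252.101ms (4/7)
14. 3277.311ms @ 52/7 + 252.101ms (4/7)

note 8 onset = 27/7b = 1701.681ms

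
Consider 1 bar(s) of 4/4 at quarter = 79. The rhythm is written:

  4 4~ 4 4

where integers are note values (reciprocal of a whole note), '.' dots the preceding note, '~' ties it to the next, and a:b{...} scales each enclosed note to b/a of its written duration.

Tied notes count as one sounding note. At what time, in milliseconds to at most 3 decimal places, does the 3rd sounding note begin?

note 3 onset = 3b = 2278.481ms

1. 0.0ms @ 0 + 759.494ms (1)
2. 759.494ms @ 1 + 1518.987ms (2)
3. 2278.481ms @ 3 + 759.494ms (1)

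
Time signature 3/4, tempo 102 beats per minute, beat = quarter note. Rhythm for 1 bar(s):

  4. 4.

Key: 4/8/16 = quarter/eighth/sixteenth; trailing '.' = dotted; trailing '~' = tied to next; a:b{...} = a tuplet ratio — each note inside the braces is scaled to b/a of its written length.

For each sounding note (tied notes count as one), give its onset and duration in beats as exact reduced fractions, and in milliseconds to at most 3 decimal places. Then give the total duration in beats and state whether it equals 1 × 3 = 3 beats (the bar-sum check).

1) 0.0ms=0b +882.353ms=3/2b
2) 882.353ms=3/2b +882.353ms=3/2b
Σ=3b of 3 (102bpm 3/4) — PASS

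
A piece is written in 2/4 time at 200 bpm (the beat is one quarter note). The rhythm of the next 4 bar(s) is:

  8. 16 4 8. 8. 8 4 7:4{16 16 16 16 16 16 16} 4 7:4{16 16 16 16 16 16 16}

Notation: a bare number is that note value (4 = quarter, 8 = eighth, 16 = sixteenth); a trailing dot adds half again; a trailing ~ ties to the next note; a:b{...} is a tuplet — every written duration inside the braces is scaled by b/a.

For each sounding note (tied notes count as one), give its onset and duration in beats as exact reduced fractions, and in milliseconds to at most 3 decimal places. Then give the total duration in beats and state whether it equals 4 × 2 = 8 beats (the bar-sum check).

1) 0.0ms=0b +225.0ms=3/4b
2) 225.0ms=3/4b +75.0ms=1/4b
3) 300.0ms=1b +300.0ms=1b
4) 600.0ms=2b +225.0ms=3/4b
5) 825.0ms=11/4b +225.0ms=3/4b
6) 1050.0ms=7/2b +150.0ms=1/2b
7) 1200.0ms=4b +300.0ms=1b
8) 1500.0ms=5b +42.857ms=1/7b
9) 1542.857ms=36/7b +42.857ms=1/7b
10) 1585.714ms=37/7b +42.857ms=1/7b
11) 1628.571ms=38/7b +42.857ms=1/7b
12) 1671.429ms=39/7b +42.857ms=1/7b
13) 1714.286ms=40/7b +42.857ms=1/7b
14) 1757.143ms=41/7b +42.857ms=1/7b
15) 1800.0ms=6b +300.0ms=1b
16) 2100.0ms=7b +42.857ms=1/7b
17) 2142.857ms=50/7b +42.857ms=1/7b
18) 2185.714ms=51/7b +42.857ms=1/7b
19) 2228.571ms=52/7b +42.857ms=1/7b
20) 2271.429ms=53/7b +42.857ms=1/7b
21) 2314.286ms=54/7b +42.857ms=1/7b
22) 2357.143ms=55/7b +42.857ms=1/7b
Σ=8b of 8 (200bpm 2/4) — PASS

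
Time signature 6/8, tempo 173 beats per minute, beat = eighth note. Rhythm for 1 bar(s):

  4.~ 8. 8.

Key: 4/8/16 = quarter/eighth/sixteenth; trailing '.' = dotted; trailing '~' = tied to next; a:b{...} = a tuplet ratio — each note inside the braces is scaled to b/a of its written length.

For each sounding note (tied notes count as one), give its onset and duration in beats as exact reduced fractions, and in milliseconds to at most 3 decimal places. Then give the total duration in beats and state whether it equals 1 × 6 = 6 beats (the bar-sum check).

1) 0.0ms=0b +1560.694ms=9/2b
2) 1560.694ms=9/2b +520.231ms=3/2b
Σ=6b of 6 (173bpm 6/8) — PASS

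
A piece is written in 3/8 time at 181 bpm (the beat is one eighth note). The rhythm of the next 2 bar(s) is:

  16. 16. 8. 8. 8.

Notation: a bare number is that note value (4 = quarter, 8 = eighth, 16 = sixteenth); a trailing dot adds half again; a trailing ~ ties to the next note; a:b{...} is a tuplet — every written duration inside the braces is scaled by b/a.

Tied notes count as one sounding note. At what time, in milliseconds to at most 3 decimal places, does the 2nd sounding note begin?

1. 0.0ms @ 0 + 248.619ms (3/4)
2. 248.619ms @ 3/4 + 248.619ms (3/4)
3. 497.238ms @ 3/2 + 497.238ms (3/2)
4. 994.475ms @ 3 + 497.238ms (3/2)
5. 1491.713ms @ 9/2 + 497.238ms (3/2)

note 2 onset = 3/4b = 248.619ms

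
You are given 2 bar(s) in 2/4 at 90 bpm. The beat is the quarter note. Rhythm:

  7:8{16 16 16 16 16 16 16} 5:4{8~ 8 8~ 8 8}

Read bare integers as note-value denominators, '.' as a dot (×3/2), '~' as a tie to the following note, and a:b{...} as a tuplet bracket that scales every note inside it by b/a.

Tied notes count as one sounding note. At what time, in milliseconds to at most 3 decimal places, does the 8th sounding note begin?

note 8 onset = 2b = 1333.333ms

1. 0.0ms @ 0 + 190.476ms (2/7)
2. 190.476ms @ 2/7 + 190.476ms (2/7)
3. 380.952ms @ 4/7 + 190.476ms (2/7)
4. 571.429ms @ 6/7 + 190.476ms (2/7)
5. 761.905ms @ 8/7 + 190.476ms (2/7)
6. 952.381ms @ 10/7 + 190.476ms (2/7)
7. 1142.857ms @ 12/7 + 190.476ms (2/7)
8. 1333.333ms @ 2 + 533.333ms (4/5)
9. 1866.667ms @ 14/5 + 533.333ms (4/5)
10. 2400.0ms @ 18/5 + 266.667ms (2/5)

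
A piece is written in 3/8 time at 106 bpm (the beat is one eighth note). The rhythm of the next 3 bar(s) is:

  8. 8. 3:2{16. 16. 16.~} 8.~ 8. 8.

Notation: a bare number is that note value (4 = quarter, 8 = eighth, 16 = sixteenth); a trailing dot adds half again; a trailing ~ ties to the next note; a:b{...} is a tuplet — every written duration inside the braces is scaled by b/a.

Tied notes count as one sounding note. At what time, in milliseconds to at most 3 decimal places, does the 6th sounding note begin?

1. 0.0ms @ 0 + 849.057ms (3/2)
2. 849.057ms @ 3/2 + 849.057ms (3/2)
3. 1698.113ms @ 3 + 283.019ms (1/2)
4. 1981.132ms @ 7/2 + 283.019ms (1/2)
5. 2264.151ms @ 4 + 1981.132ms (7/2)
6. 4245.283ms @ 15/2 + 849.057ms (3/2)

note 6 onset = 15/2b = 4245.283ms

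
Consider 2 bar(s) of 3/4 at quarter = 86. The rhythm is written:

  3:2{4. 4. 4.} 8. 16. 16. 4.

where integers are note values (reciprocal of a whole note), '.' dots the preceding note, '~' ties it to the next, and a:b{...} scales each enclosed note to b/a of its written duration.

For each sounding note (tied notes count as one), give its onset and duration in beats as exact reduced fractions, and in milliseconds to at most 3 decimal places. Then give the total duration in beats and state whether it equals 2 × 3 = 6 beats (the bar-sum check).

1) 0.0ms=0b +697.674ms=1b
2) 697.674ms=1b +697.674ms=1b
3) 1395.349ms=2b +697.674ms=1b
4) 2093.023ms=3b +523.256ms=3/4b
5) 2616.279ms=15/4b +261.628ms=3/8b
6) 2877.907ms=33/8b +261.628ms=3/8b
7) 3139.535ms=9/2b +1046.512ms=3/2b
Σ=6b of 6 (86bpm 3/4) — PASS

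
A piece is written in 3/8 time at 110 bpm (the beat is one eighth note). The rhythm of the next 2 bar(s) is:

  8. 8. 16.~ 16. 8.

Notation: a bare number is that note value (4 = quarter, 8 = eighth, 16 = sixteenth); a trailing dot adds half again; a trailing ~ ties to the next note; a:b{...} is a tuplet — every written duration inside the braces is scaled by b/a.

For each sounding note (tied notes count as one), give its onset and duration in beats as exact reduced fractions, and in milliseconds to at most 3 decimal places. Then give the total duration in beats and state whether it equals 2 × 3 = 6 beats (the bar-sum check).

1) 0.0ms=0b +818.182ms=3/2b
2) 818.182ms=3/2b +818.182ms=3/2b
3) 1636.364ms=3b +818.182ms=3/2b
4) 2454.545ms=9/2b +818.182ms=3/2b
Σ=6b of 6 (110bpm 3/8) — PASS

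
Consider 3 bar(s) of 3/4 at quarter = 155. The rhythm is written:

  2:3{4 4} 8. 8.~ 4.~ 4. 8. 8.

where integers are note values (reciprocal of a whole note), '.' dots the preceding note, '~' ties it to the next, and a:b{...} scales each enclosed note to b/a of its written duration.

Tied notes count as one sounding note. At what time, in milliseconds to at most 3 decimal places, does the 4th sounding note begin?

1. 0.0ms @ 0 + 580.645ms (3/2)
2. 580.645ms @ 3/2 + 580.645ms (3/2)
3. 1161.29ms @ 3 + 290.323ms (3/4)
4. 1451.613ms @ 15/4 + 1451.613ms (15/4)
5. 2903.226ms @ 15/2 + 290.323ms (3/4)
6. 3193.548ms @ 33/4 + 290.323ms (3/4)

note 4 onset = 15/4b = 1451.613ms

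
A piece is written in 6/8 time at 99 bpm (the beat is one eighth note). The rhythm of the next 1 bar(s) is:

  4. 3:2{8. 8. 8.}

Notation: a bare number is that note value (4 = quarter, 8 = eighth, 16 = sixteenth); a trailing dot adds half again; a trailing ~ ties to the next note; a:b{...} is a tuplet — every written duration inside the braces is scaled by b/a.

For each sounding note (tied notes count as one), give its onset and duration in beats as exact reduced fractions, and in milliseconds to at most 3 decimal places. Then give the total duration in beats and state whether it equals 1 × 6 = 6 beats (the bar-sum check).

1) 0.0ms=0b +1818.182ms=3b
2) 1818.182ms=3b +606.061ms=1b
3) 2424.242ms=4b +606.061ms=1b
4) 3030.303ms=5b +606.061ms=1b
Σ=6b of 6 (99bpm 6/8) — PASS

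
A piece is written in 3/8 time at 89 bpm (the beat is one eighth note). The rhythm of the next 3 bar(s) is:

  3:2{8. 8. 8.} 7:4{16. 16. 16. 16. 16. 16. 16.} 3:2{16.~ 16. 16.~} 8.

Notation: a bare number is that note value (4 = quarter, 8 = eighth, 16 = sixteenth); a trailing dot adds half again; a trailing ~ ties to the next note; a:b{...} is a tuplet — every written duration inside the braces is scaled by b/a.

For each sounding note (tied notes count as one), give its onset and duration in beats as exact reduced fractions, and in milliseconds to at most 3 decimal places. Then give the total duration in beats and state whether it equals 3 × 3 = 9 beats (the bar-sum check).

1) 0.0ms=0b +674.157ms=1b
2) 674.157ms=1b +674.157ms=1b
3) 1348.315ms=2b +674.157ms=1b
4) 2022.472ms=3b +288.925ms=3/7b
5) 2311.396ms=24/7b +288.925ms=3/7b
6) 2600.321ms=27/7b +288.925ms=3/7b
7) 2889.246ms=30/7b +288.925ms=3/7b
8) 3178.17ms=33/7b +288.925ms=3/7b
9) 3467.095ms=36/7b +288.925ms=3/7b
10) 3756.019ms=39/7b +288.925ms=3/7b
11) 4044.944ms=6b +674.157ms=1b
12) 4719.101ms=7b +1348.315ms=2b
Σ=9b of 9 (89bpm 3/8) — PASS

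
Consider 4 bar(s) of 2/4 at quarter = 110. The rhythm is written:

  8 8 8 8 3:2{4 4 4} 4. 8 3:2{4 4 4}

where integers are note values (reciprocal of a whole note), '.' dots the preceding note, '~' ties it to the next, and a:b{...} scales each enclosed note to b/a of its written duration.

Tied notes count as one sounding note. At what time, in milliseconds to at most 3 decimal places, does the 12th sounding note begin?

1. 0.0ms @ 0 + 272.727ms (1/2)
2. 272.727ms @ 1/2 + 272.727ms (1/2)
3. 545.455ms @ 1 + 272.727ms (1/2)
4. 818.182ms @ 3/2 + 272.727ms (1/2)
5. 1090.909ms @ 2 + 363.636ms (2/3)
6. 1454.545ms @ 8/3 + 363.636ms (2/3)
7. 1818.182ms @ 10/3 + 363.636ms (2/3)
8. 2181.818ms @ 4 + 818.182ms (3/2)
9. 3000.0ms @ 11/2 + 272.727ms (1/2)
10. 3272.727ms @ 6 + 363.636ms (2/3)
11. 3636.364ms @ 20/3 + 363.636ms (2/3)
12. 4000.0ms @ 22/3 + 363.636ms (2/3)

note 12 onset = 22/3b = 4000.0ms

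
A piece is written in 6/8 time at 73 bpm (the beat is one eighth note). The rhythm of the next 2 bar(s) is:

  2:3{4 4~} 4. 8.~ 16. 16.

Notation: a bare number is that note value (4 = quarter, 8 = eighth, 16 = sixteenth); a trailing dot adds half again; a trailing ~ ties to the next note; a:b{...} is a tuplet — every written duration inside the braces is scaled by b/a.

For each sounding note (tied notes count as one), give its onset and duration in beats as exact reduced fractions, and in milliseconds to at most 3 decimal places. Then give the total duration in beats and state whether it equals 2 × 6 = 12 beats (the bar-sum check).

1) 0.0ms=0b +2465.753ms=3b
2) 2465.753ms=3b +4931.507ms=6b
3) 7397.26ms=9b +1849.315ms=9/4b
4) 9246.575ms=45/4b +616.438ms=3/4b
Σ=12b of 12 (73bpm 6/8) — PASS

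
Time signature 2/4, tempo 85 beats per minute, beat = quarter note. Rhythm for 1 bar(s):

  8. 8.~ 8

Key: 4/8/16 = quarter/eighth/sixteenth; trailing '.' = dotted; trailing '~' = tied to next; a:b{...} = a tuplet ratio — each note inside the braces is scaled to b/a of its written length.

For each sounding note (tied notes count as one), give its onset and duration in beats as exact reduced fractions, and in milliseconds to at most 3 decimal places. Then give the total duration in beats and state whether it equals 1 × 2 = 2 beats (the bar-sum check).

1) 0.0ms=0b +529.412ms=3/4b
2) 529.412ms=3/4b +882.353ms=5/4b
Σ=2b of 2 (85bpm 2/4) — PASS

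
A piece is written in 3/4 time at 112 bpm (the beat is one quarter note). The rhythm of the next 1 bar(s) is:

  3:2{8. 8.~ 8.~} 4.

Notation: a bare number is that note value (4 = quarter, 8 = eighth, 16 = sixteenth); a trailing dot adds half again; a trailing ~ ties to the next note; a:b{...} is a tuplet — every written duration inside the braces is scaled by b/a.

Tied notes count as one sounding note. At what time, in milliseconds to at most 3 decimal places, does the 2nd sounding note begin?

note 2 onset = 1/2b = 267.857ms

1. 0.0ms @ 0 + 267.857ms (1/2)
2. 267.857ms @ 1/2 + 1339.286ms (5/2)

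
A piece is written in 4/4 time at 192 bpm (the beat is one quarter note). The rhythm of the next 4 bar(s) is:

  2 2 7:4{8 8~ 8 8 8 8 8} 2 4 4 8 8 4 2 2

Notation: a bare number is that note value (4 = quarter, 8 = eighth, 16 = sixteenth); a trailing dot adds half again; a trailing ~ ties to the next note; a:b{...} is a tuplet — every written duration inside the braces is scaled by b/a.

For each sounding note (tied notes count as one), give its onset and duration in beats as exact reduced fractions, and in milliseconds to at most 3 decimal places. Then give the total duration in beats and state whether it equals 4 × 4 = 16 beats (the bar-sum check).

1) 0.0ms=0b +625.0ms=2b
2) 625.0ms=2b +625.0ms=2b
3) 1250.0ms=4b +89.286ms=2/7b
4) 1339.286ms=30/7b +178.571ms=4/7b
5) 1517.857ms=34/7b +89.286ms=2/7b
6) 1607.143ms=36/7b +89.286ms=2/7b
7) 1696.429ms=38/7b +89.286ms=2/7b
8) 1785.714ms=40/7b +89.286ms=2/7b
9) 1875.0ms=6b +625.0ms=2b
10) 2500.0ms=8b +312.5ms=1b
11) 2812.5ms=9b +312.5ms=1b
12) 3125.0ms=10b +156.25ms=1/2b
13) 3281.25ms=21/2b +156.25ms=1/2b
14) 3437.5ms=11b +312.5ms=1b
15) 3750.0ms=12b +625.0ms=2b
16) 4375.0ms=14b +625.0ms=2b
Σ=16b of 16 (192bpm 4/4) — PASS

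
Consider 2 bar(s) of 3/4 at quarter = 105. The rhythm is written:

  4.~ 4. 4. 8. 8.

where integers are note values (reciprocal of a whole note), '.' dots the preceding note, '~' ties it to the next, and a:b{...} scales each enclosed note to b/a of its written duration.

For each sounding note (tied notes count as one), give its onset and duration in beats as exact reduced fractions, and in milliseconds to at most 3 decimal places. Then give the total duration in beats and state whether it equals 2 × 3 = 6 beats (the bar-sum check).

1) 0.0ms=0b +1714.286ms=3b
2) 1714.286ms=3b +857.143ms=3/2b
3) 2571.429ms=9/2b +428.571ms=3/4b
4) 3000.0ms=21/4b +428.571ms=3/4b
Σ=6b of 6 (105bpm 3/4) — PASS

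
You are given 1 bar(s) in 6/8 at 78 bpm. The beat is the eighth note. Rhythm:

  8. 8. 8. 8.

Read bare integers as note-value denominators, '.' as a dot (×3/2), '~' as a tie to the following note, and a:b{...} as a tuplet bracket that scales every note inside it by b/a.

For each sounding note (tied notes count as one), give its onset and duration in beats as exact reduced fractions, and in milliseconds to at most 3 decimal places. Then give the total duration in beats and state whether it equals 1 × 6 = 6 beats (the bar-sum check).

1) 0.0ms=0b +1153.846ms=3/2b
2) 1153.846ms=3/2b +1153.846ms=3/2b
3) 2307.692ms=3b +1153.846ms=3/2b
4) 3461.538ms=9/2b +1153.846ms=3/2b
Σ=6b of 6 (78bpm 6/8) — PASS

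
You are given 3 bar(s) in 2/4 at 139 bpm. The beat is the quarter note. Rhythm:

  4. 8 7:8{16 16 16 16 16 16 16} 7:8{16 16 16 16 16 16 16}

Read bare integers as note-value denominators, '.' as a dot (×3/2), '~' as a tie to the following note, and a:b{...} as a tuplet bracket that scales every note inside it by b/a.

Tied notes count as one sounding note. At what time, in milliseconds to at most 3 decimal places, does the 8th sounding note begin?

note 8 onset = 24/7b = 1479.959ms

1. 0.0ms @ 0 + 647.482ms (3/2)
2. 647.482ms @ 3/2 + 215.827ms (1/2)
3. 863.309ms @ 2 + 123.33ms (2/7)
4. 986.639ms @ 16/7 + 123.33ms (2/7)
5. 1109.969ms @ 18/7 + 123.33ms (2/7)
6. 1233.299ms @ 20/7 + 123.33ms (2/7)
7. 1356.629ms @ 22/7 + 123.33ms (2/7)
8. 1479.959ms @ 24/7 + 123.33ms (2/7)
9. 1603.289ms @ 26/7 + 123.33ms (2/7)
10. 1726.619ms @ 4 + 123.33ms (2/7)
11. 1849.949ms @ 30/7 + 123.33ms (2/7)
12. 1973.279ms @ 32/7 + 123.33ms (2/7)
13. 2096.608ms @ 34/7 + 123.33ms (2/7)
14. 2219.938ms @ 36/7 + 123.33ms (2/7)
15. 2343.268ms @ 38/7 + 123.33ms (2/7)
16. 2466.598ms @ 40/7 + 123.33ms (2/7)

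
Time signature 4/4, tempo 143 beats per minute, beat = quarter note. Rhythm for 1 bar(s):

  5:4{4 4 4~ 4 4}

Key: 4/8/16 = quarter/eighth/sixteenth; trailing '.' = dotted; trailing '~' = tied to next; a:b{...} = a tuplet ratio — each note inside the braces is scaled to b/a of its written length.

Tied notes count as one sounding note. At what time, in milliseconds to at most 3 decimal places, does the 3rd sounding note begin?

1. 0.0ms @ 0 + 335.664ms (4/5)
2. 335.664ms @ 4/5 + 335.664ms (4/5)
3. 671.329ms @ 8/5 + 671.329ms (8/5)
4. 1342.657ms @ 16/5 + 335.664ms (4/5)

note 3 onset = 8/5b = 671.329ms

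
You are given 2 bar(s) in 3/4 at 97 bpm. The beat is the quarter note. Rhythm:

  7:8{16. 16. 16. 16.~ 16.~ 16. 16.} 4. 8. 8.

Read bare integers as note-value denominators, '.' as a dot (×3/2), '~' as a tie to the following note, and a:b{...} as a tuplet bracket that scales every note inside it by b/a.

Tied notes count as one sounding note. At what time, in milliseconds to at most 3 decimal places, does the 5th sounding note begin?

note 5 onset = 18/7b = 1590.574ms

1. 0.0ms @ 0 + 265.096ms (3/7)
2. 265.096ms @ 3/7 + 265.096ms (3/7)
3. 530.191ms @ 6/7 + 265.096ms (3/7)
4. 795.287ms @ 9/7 + 795.287ms (9/7)
5. 1590.574ms @ 18/7 + 265.096ms (3/7)
6. 1855.67ms @ 3 + 927.835ms (3/2)
7. 2783.505ms @ 9/2 + 463.918ms (3/4)
8. 3247.423ms @ 21/4 + 463.918ms (3/4)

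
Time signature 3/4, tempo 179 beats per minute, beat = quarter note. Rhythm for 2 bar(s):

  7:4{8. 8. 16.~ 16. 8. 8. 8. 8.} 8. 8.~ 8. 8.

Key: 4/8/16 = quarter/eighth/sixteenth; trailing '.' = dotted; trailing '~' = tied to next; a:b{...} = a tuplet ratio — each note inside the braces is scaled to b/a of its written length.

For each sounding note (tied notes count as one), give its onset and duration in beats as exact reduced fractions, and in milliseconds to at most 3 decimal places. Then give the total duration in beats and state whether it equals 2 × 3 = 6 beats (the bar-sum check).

1) 0.0ms=0b +143.655ms=3/7b
2) 143.655ms=3/7b +143.655ms=3/7b
3) 287.31ms=6/7b +143.655ms=3/7b
4) 430.966ms=9/7b +143.655ms=3/7b
5) 574.621ms=12/7b +143.655ms=3/7b
6) 718.276ms=15/7b +143.655ms=3/7b
7) 861.931ms=18/7b +143.655ms=3/7b
8) 1005.587ms=3b +251.397ms=3/4b
9) 1256.983ms=15/4b +502.793ms=3/2b
10) 1759.777ms=21/4b +251.397ms=3/4b
Σ=6b of 6 (179bpm 3/4) — PASS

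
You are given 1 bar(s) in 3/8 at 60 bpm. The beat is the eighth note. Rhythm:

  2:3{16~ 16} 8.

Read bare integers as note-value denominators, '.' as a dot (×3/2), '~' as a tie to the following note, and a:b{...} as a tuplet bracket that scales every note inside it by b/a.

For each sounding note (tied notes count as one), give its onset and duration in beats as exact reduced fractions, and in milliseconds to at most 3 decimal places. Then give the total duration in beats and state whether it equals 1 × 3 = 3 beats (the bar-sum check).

1) 0.0ms=0b +1500.0ms=3/2b
2) 1500.0ms=3/2b +1500.0ms=3/2b
Σ=3b of 3 (60bpm 3/8) — PASS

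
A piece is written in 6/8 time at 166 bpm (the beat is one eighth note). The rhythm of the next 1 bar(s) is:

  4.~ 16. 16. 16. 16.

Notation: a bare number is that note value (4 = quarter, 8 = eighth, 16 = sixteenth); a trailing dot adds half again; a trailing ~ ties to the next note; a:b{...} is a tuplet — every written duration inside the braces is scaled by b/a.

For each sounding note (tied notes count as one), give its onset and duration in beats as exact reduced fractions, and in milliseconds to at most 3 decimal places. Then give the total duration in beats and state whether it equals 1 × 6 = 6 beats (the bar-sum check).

1) 0.0ms=0b +1355.422ms=15/4b
2) 1355.422ms=15/4b +271.084ms=3/4b
3) 1626.506ms=9/2b +271.084ms=3/4b
4) 1897.59ms=21/4b +271.084ms=3/4b
Σ=6b of 6 (166bpm 6/8) — PASS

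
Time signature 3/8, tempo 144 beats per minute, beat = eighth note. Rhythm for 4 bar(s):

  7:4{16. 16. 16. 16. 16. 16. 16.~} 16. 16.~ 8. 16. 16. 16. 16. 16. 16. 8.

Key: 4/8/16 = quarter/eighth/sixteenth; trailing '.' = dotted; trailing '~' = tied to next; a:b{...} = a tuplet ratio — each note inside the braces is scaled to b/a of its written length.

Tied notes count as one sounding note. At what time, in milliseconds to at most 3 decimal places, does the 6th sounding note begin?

1. 0.0ms @ 0 + 178.571ms (3/7)
2. 178.571ms @ 3/7 + 178.571ms (3/7)
3. 357.143ms @ 6/7 + 178.571ms (3/7)
4. 535.714ms @ 9/7 + 178.571ms (3/7)
5. 714.286ms @ 12/7 + 178.571ms (3/7)
6. 892.857ms @ 15/7 + 178.571ms (3/7)
7. 1071.429ms @ 18/7 + 491.071ms (33/28)
8. 1562.5ms @ 15/4 + 937.5ms (9/4)
9. 2500.0ms @ 6 + 312.5ms (3/4)
10. 2812.5ms @ 27/4 + 312.5ms (3/4)
11. 3125.0ms @ 15/2 + 312.5ms (3/4)
12. 3437.5ms @ 33/4 + 312.5ms (3/4)
13. 3750.0ms @ 9 + 312.5ms (3/4)
14. 4062.5ms @ 39/4 + 312.5ms (3/4)
15. 4375.0ms @ 21/2 + 625.0ms (3/2)

note 6 onset = 15/7b = 892.857ms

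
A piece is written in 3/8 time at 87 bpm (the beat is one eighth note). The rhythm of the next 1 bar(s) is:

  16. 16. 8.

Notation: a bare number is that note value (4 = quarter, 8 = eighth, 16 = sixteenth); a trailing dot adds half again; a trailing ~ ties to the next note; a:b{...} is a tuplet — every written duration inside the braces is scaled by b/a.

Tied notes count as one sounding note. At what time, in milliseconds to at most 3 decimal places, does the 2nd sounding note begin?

1. 0.0ms @ 0 + 517.241ms (3/4)
2. 517.241ms @ 3/4 + 517.241ms (3/4)
3. 1034.483ms @ 3/2 + 1034.483ms (3/2)

note 2 onset = 3/4b = 517.241ms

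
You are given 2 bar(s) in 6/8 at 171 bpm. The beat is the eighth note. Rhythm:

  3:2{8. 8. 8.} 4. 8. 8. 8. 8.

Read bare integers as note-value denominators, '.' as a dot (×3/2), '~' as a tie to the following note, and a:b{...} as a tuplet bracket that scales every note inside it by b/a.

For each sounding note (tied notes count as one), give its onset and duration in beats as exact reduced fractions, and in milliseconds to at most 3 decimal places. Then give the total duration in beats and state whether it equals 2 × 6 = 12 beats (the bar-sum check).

1) 0.0ms=0b +350.877ms=1b
2) 350.877ms=1b +350.877ms=1b
3) 701.754ms=2b +350.877ms=1b
4) 1052.632ms=3b +1052.632ms=3b
5) 2105.263ms=6b +526.316ms=3/2b
6) 2631.579ms=15/2b +526.316ms=3/2b
7) 3157.895ms=9b +526.316ms=3/2b
8) 3684.211ms=21/2b +526.316ms=3/2b
Σ=12b of 12 (171bpm 6/8) — PASS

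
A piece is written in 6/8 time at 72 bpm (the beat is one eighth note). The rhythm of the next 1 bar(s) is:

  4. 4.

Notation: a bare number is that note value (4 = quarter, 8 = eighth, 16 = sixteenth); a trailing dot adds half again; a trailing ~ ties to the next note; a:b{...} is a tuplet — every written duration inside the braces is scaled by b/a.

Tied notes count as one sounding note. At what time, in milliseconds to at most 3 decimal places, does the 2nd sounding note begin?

note 2 onset = 3b = 2500.0ms

1. 0.0ms @ 0 + 2500.0ms (3)
2. 2500.0ms @ 3 + 2500.0ms (3)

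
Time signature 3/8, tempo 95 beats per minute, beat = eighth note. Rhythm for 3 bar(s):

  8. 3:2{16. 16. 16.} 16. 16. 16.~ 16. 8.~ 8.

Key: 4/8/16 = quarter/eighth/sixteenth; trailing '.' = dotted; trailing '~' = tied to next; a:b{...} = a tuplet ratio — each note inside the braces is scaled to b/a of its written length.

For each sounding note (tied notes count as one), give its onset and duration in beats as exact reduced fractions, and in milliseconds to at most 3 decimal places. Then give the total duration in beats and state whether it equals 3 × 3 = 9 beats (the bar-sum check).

1) 0.0ms=0b +947.368ms=3/2b
2) 947.368ms=3/2b +315.789ms=1/2b
3) 1263.158ms=2b +315.789ms=1/2b
4) 1578.947ms=5/2b +315.789ms=1/2b
5) 1894.737ms=3b +473.684ms=3/4b
6) 2368.421ms=15/4b +473.684ms=3/4b
7) 2842.105ms=9/2b +947.368ms=3/2b
8) 3789.474ms=6b +1894.737ms=3b
Σ=9b of 9 (95bpm 3/8) — PASS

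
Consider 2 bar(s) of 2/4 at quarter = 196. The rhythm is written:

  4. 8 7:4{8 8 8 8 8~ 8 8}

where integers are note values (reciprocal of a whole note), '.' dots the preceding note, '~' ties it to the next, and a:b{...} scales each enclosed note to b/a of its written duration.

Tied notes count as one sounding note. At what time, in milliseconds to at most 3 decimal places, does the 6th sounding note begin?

note 6 onset = 20/7b = 874.636ms

1. 0.0ms @ 0 + 459.184ms (3/2)
2. 459.184ms @ 3/2 + 153.061ms (1/2)
3. 612.245ms @ 2 + 87.464ms (2/7)
4. 699.708ms @ 16/7 + 87.464ms (2/7)
5. 787.172ms @ 18/7 + 87.464ms (2/7)
6. 874.636ms @ 20/7 + 87.464ms (2/7)
7. 962.099ms @ 22/7 + 174.927ms (4/7)
8. 1137.026ms @ 26/7 + 87.464ms (2/7)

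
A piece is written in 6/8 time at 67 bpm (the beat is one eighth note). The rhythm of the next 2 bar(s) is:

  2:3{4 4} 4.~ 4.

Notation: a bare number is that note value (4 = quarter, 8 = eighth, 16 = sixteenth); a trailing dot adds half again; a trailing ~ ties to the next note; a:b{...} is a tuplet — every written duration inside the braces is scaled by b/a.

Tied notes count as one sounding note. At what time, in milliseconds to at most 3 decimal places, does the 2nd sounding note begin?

1. 0.0ms @ 0 + 2686.567ms (3)
2. 2686.567ms @ 3 + 2686.567ms (3)
3. 5373.134ms @ 6 + 5373.134ms (6)

note 2 onset = 3b = 2686.567ms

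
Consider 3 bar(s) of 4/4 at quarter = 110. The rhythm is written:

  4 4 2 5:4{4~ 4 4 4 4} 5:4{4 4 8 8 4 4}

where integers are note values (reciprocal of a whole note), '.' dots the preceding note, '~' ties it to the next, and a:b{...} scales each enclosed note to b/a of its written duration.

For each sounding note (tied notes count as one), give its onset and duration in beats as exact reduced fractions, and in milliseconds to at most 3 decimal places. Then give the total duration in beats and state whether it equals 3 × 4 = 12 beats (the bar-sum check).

1) 0.0ms=0b +545.455ms=1b
2) 545.455ms=1b +545.455ms=1b
3) 1090.909ms=2b +1090.909ms=2b
4) 2181.818ms=4b +872.727ms=8/5b
5) 3054.545ms=28/5b +436.364ms=4/5b
6) 3490.909ms=32/5b +436.364ms=4/5b
7) 3927.273ms=36/5b +436.364ms=4/5b
8) 4363.636ms=8b +436.364ms=4/5b
9) 4800.0ms=44/5b +436.364ms=4/5b
10) 5236.364ms=48/5b +218.182ms=2/5b
11) 5454.545ms=10b +218.182ms=2/5b
12) 5672.727ms=52/5b +436.364ms=4/5b
13) 6109.091ms=56/5b +436.364ms=4/5b
Σ=12b of 12 (110bpm 4/4) — PASS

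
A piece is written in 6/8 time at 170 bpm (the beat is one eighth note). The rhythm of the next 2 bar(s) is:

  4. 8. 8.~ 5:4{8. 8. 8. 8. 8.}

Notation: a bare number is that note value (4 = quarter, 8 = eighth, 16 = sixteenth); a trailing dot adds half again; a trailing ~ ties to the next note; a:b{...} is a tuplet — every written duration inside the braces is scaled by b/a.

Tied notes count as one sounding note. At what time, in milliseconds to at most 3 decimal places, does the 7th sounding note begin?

1. 0.0ms @ 0 + 1058.824ms (3)
2. 1058.824ms @ 3 + 529.412ms (3/2)
3. 1588.235ms @ 9/2 + 952.941ms (27/10)
4. 2541.176ms @ 36/5 + 423.529ms (6/5)
5. 2964.706ms @ 42/5 + 423.529ms (6/5)
6. 3388.235ms @ 48/5 + 423.529ms (6/5)
7. 3811.765ms @ 54/5 + 423.529ms (6/5)

note 7 onset = 54/5b = 3811.765ms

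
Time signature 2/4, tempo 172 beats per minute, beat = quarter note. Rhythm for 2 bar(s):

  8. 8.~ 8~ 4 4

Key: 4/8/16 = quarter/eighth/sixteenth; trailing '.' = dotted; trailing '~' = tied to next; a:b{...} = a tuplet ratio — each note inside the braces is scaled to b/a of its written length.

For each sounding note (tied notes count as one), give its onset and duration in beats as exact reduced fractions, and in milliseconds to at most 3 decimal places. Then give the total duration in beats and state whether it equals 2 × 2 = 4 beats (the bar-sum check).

1) 0.0ms=0b +261.628ms=3/4b
2) 261.628ms=3/4b +784.884ms=9/4b
3) 1046.512ms=3b +348.837ms=1b
Σ=4b of 4 (172bpm 2/4) — PASS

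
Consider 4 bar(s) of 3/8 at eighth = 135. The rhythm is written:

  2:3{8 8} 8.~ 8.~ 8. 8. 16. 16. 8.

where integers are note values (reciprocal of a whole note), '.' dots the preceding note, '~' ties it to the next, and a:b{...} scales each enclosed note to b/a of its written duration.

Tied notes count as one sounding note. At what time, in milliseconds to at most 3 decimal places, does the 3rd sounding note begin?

note 3 onset = 3b = 1333.333ms

1. 0.0ms @ 0 + 666.667ms (3/2)
2. 666.667ms @ 3/2 + 666.667ms (3/2)
3. 1333.333ms @ 3 + 2000.0ms (9/2)
4. 3333.333ms @ 15/2 + 666.667ms (3/2)
5. 4000.0ms @ 9 + 333.333ms (3/4)
6. 4333.333ms @ 39/4 + 333.333ms (3/4)
7. 4666.667ms @ 21/2 + 666.667ms (3/2)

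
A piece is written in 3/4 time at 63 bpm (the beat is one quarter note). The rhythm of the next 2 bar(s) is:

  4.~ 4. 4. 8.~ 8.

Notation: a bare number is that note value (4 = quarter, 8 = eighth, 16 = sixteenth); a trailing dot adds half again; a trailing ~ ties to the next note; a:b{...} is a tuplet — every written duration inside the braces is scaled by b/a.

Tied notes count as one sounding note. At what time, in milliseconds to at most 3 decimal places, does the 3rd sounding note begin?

1. 0.0ms @ 0 + 2857.143ms (3)
2. 2857.143ms @ 3 + 1428.571ms (3/2)
3. 4285.714ms @ 9/2 + 1428.571ms (3/2)

note 3 onset = 9/2b = 4285.714ms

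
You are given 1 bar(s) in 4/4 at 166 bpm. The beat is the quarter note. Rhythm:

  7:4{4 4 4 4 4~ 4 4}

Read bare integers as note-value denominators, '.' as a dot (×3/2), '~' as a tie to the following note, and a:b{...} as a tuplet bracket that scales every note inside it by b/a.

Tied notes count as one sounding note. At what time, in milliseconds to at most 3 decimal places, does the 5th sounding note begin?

1. 0.0ms @ 0 + 206.54ms (4/7)
2. 206.54ms @ 4/7 + 206.54ms (4/7)
3. 413.081ms @ 8/7 + 206.54ms (4/7)
4. 619.621ms @ 12/7 + 206.54ms (4/7)
5. 826.162ms @ 16/7 + 413.081ms (8/7)
6. 1239.243ms @ 24/7 + 206.54ms (4/7)

note 5 onset = 16/7b = 826.162ms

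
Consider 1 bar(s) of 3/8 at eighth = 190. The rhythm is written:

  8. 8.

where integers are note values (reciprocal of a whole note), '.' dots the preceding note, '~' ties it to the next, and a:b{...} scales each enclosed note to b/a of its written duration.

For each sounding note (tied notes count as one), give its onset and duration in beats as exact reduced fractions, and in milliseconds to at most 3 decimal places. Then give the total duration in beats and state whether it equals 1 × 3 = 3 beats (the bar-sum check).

1) 0.0ms=0b +473.684ms=3/2b
2) 473.684ms=3/2b +473.684ms=3/2b
Σ=3b of 3 (190bpm 3/8) — PASS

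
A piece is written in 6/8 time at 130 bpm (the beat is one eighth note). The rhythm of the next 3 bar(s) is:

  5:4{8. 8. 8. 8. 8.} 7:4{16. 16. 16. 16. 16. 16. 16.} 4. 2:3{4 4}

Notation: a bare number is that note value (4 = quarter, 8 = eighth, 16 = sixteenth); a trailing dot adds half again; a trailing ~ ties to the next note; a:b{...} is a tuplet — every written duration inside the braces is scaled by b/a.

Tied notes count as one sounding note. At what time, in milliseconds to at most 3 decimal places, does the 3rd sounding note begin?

note 3 onset = 12/5b = 1107.692ms

1. 0.0ms @ 0 + 553.846ms (6/5)
2. 553.846ms @ 6/5 + 553.846ms (6/5)
3. 1107.692ms @ 12/5 + 553.846ms (6/5)
4. 1661.538ms @ 18/5 + 553.846ms (6/5)
5. 2215.385ms @ 24/5 + 553.846ms (6/5)
6. 2769.231ms @ 6 + 197.802ms (3/7)
7. 2967.033ms @ 45/7 + 197.802ms (3/7)
8. 3164.835ms @ 48/7 + 197.802ms (3/7)
9. 3362.637ms @ 51/7 + 197.802ms (3/7)
10. 3560.44ms @ 54/7 + 197.802ms (3/7)
11. 3758.242ms @ 57/7 + 197.802ms (3/7)
12. 3956.044ms @ 60/7 + 197.802ms (3/7)
13. 4153.846ms @ 9 + 1384.615ms (3)
14. 5538.462ms @ 12 + 1384.615ms (3)
15. 6923.077ms @ 15 + 1384.615ms (3)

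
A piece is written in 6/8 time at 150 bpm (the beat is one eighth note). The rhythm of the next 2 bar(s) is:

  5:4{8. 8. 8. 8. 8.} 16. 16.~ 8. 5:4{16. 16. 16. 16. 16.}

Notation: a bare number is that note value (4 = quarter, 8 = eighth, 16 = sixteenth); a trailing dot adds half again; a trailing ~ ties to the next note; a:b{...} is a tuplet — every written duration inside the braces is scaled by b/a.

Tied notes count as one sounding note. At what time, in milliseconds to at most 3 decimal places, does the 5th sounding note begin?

note 5 onset = 24/5b = 1920.0ms

1. 0.0ms @ 0 + 480.0ms (6/5)
2. 480.0ms @ 6/5 + 480.0ms (6/5)
3. 960.0ms @ 12/5 + 480.0ms (6/5)
4. 1440.0ms @ 18/5 + 480.0ms (6/5)
5. 1920.0ms @ 24/5 + 480.0ms (6/5)
6. 2400.0ms @ 6 + 300.0ms (3/4)
7. 2700.0ms @ 27/4 + 900.0ms (9/4)
8. 3600.0ms @ 9 + 240.0ms (3/5)
9. 3840.0ms @ 48/5 + 240.0ms (3/5)
10. 4080.0ms @ 51/5 + 240.0ms (3/5)
11. 4320.0ms @ 54/5 + 240.0ms (3/5)
12. 4560.0ms @ 57/5 + 240.0ms (3/5)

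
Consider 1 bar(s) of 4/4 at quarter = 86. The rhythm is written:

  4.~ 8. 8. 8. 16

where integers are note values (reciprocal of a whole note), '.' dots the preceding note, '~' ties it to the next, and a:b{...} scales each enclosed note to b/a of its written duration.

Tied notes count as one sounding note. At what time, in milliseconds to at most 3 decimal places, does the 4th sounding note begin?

1. 0.0ms @ 0 + 1569.767ms (9/4)
2. 1569.767ms @ 9/4 + 523.256ms (3/4)
3. 2093.023ms @ 3 + 523.256ms (3/4)
4. 2616.279ms @ 15/4 + 174.419ms (1/4)

note 4 onset = 15/4b = 2616.279ms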